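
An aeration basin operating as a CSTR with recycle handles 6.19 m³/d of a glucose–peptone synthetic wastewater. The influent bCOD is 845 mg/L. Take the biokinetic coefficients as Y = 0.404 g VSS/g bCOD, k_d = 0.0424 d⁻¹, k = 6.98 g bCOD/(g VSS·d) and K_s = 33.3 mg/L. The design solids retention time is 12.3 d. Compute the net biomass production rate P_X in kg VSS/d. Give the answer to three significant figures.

Effluent substrate depends only on kinetics and SRT: S = K_s(1 + k_d θ_c) / [θ_c(Yk − k_d) − 1] = 33.3 × (1 + 0.0424 × 12.3) / [12.3 × (0.404 × 6.98 − 0.0424) − 1] = 50.67 / 33.16 = 1.528 mg/L.
The observed yield is Y_obs = Y/(1 + k_d·θ_c) = 0.404 / (1 + 0.0424 × 12.3) = 0.404 / 1.522 = 0.2655 g VSS per g bCOD removed.
Q·(S₀ − S) = 6.19 × (845 − 1.53) × 10⁻³ = 5.221 kg/d removed.
So the net sludge growth is P_X = 0.2655 × 5.221 = 1.386 kg VSS/d.

P_X ≈ 1.39 kg VSS/d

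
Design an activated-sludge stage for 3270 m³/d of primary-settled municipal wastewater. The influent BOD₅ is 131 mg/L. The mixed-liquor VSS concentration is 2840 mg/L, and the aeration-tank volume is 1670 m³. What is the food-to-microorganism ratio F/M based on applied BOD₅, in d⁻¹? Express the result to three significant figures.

F/M ≈ 0.0903 d⁻¹

F/M = Q·S₀ / (V·X) = 3270 × 131 / (1670 × 2840) = 0.09032 g BOD₅·(g VSS·d)⁻¹.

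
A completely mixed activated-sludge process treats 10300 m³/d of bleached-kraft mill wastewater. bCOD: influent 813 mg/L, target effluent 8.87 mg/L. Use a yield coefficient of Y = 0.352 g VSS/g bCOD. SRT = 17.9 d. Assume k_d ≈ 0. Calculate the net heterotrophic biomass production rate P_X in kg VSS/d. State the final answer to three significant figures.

P_X ≈ 2920 kg VSS/d

No decay correction is needed, so Y_obs = Y = 0.352.
Mass of bCOD removed per day: Q(S₀ − S) = 10300 × 804.1 g/m³ = 8283 kg/d.
So the net sludge growth is P_X = 0.3520 × 8283 = 2915 kg VSS/d.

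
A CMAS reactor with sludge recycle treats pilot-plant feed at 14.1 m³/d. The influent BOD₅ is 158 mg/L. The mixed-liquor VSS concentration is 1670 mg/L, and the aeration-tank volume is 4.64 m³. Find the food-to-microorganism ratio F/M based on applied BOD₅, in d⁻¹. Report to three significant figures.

F/M ≈ 0.288 d⁻¹

F/M = applied load / biomass = Q·S₀/(V·X) = 14.1 × 158 / (4.640 × 1670) = 0.2875 d⁻¹.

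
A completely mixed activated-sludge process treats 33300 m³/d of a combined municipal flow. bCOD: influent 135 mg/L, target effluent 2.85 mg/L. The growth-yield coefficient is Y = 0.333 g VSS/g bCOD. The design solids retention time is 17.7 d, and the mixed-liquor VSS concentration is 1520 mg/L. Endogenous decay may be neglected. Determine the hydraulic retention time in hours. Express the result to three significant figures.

τ ≈ 12.3 h

With k_d = 0 the design equation reduces to V = Y Q (S₀−S) θ_c / X = 0.333 × 33300 × (135 − 2.85) × 17.7 / 1520 = 17064 m³.
Hydraulic retention time τ = V/Q = 17064 / 33300 = 0.5124 d = 12.30 h.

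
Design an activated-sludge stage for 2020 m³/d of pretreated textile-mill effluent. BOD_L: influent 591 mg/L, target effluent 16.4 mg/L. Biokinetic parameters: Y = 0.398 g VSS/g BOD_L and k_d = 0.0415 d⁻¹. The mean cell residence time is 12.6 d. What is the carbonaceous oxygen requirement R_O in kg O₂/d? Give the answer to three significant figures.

Observed yield with endogenous decay: Y_obs = Y / (1 + k_d·θ_c) = 0.398 / (1 + 0.0415 × 12.6) = 0.398 / 1.523 = 0.2613 g VSS/g BOD_L.
ΔS = 591 − 16.4 = 574.6 mg/L, so the substrate removal rate is 2020 × 574.6/1000 = 1161 kg BOD_L/d.
Biomass synthesised: P_X = Y_obs × 1161 = 303.3 kg VSS/d.
R_O = Q·(S₀ − S) − 1.42·P_X = 1161 − 1.42 × 303.3 = 730.0 kg O₂/d.

R_O ≈ 730 kg O₂/d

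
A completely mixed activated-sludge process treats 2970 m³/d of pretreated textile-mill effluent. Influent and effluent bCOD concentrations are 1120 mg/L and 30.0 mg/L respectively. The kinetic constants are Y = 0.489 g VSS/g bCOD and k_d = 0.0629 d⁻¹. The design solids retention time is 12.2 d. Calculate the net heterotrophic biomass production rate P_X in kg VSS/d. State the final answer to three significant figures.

P_X ≈ 896 kg VSS/d

The observed yield is Y_obs = Y/(1 + k_d·θ_c) = 0.489 / (1 + 0.0629 × 12.2) = 0.489 / 1.767 = 0.2767 g VSS per g bCOD removed.
Mass of bCOD removed per day: Q(S₀ − S) = 2970 × 1090 g/m³ = 3237 kg/d.
Biomass produced: P_X = Y_obs·Q·ΔS = 0.2767 × 3237 ≈ 895.7 kg VSS/d.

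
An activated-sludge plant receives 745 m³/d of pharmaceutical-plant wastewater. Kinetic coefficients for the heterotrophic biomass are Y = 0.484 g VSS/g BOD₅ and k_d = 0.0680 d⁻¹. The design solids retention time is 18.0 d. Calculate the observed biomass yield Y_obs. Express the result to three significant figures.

Y_obs ≈ 0.218 g VSS/g BOD₅

The observed yield is Y_obs = Y/(1 + k_d·θ_c) = 0.484 / (1 + 0.0680 × 18.0) = 0.484 / 2.224 = 0.2176 g VSS per g BOD₅ removed.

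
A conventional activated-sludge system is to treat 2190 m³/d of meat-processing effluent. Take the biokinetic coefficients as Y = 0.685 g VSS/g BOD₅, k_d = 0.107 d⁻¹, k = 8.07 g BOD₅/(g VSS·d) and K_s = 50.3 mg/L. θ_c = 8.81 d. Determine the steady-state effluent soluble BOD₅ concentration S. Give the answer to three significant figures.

S ≈ 2.09 mg/L

For a completely mixed reactor with recycle the Lawrence–McCarty relation gives S = K_s·(1 + k_d·θ_c) / [θ_c·(Y·k − k_d) − 1] = 50.3 × (1 + 0.107 × 8.81) / [8.81 × (0.685 × 8.07 − 0.107) − 1] = 97.72 / 46.76 = 2.090 mg/L.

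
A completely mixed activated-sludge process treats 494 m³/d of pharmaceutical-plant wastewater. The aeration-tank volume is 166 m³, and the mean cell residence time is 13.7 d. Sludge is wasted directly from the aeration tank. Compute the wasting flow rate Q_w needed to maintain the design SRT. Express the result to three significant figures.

For wasting at MLVSS concentration, Q_w = V/θ_c = 166.0/13.7 = 12.12 m³/d.

Q_w ≈ 12.1 m³/d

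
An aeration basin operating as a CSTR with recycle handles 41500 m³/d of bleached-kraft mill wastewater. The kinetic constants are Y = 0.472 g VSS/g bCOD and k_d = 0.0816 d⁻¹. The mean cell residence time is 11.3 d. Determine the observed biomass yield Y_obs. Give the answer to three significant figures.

Y_obs ≈ 0.246 g VSS/g bCOD

Y_obs = Y / (1 + k_d θ_c) = 0.472 / (1 + 0.0816 × 11.3) = 0.472 / 1.922 = 0.2456.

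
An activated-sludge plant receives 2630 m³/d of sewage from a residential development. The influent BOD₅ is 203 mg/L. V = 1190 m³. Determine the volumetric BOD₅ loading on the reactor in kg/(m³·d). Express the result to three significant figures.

Volumetric loading L_v = Q·S₀ / V = 2630 × 203 g/m³ / 1190 m³ = 448.6 g/(m³·d) = 0.4486 kg BOD₅/(m³·d).

L_v ≈ 0.449 kg BOD₅/(m³·d)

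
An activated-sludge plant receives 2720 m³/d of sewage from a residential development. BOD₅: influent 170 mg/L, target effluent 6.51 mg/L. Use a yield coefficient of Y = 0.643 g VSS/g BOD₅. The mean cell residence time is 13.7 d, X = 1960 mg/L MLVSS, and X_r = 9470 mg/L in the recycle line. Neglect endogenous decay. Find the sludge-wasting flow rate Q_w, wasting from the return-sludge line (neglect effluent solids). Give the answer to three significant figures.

V·X = Y·Q·ΔS·θ_c gives V = 0.643 × 2720 × (170 − 6.51) × 13.7 / 1960 = 1999 m³.
Q_w = (V·X)/(θ_c X_r) = 1999 × 1960 / (13.7 × 9470) = 30.19 m³/d.

Q_w ≈ 30.2 m³/d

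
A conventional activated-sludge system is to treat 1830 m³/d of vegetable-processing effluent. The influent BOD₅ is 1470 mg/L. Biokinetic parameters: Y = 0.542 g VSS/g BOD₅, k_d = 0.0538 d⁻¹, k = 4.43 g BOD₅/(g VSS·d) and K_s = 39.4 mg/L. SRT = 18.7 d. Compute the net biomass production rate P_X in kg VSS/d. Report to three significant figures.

From the Monod/SRT balance for a CMAS, S = K_s·(1+k_d θ_c)/[θ_c·(Y k − k_d) − 1] = 39.4 × (1 + 0.0538 × 18.7) / [18.7 × (0.542 × 4.43 − 0.0538) − 1] = 79.04 / 42.89 = 1.843 mg/L.
Y_obs = Y / (1 + k_d θ_c) = 0.542 / (1 + 0.0538 × 18.7) = 0.542 / 2.006 = 0.2702.
ΔS = 1470 − 1.84 = 1468 mg/L, so the substrate removal rate is 1830 × 1468/1000 = 2687 kg BOD₅/d.
So the net sludge growth is P_X = 0.2702 × 2687 = 725.9 kg VSS/d.

P_X ≈ 726 kg VSS/d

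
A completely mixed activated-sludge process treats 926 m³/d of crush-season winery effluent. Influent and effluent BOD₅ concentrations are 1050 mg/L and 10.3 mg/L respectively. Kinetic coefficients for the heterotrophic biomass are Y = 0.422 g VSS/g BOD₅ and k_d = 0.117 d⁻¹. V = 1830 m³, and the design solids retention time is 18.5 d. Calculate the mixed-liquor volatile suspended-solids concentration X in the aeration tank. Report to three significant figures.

X = Y·Q·ΔS·θ_c / [V·(1 + k_d θ_c)] = 0.422 × 926 × (1050 − 10.3) × 18.5 / [1830 × (1 + 0.117 × 18.5)] = 1298 mg/L.

X ≈ 1300 mg/L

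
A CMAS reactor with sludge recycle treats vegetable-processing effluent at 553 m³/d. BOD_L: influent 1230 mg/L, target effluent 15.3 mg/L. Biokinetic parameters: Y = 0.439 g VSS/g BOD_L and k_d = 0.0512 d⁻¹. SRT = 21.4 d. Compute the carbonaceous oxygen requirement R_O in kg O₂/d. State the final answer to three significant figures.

The observed yield is Y_obs = Y/(1 + k_d·θ_c) = 0.439 / (1 + 0.0512 × 21.4) = 0.439 / 2.096 = 0.2095 g VSS per g BOD_L removed.
ΔS = 1230 − 15.3 = 1215 mg/L, so the substrate removal rate is 553 × 1215/1000 = 671.7 kg BOD_L/d.
Net sludge production P_X = 0.2095 × 671.7 = 140.7 kg VSS/d.
R_O = Q·ΔS − 1.42 P_X = 671.7 − 199.8 = 471.9 kg O₂/d.

R_O ≈ 472 kg O₂/d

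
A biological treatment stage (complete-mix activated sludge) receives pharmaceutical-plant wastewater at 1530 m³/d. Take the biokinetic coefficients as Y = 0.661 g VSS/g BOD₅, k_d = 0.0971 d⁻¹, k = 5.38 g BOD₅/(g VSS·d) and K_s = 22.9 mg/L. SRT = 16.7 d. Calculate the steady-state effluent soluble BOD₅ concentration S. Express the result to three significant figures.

S ≈ 1.06 mg/L

From the Monod/SRT balance for a CMAS, S = K_s·(1+k_d θ_c)/[θ_c·(Y k − k_d) − 1] = 22.9 × (1 + 0.0971 × 16.7) / [16.7 × (0.661 × 5.38 − 0.0971) − 1] = 60.03 / 56.77 = 1.058 mg/L.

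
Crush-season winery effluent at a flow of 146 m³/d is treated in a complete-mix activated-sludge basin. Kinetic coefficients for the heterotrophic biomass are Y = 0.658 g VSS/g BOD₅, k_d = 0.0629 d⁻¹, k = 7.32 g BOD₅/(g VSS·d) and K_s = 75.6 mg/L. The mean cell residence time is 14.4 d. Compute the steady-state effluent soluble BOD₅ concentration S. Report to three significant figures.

S ≈ 2.14 mg/L

For a completely mixed reactor with recycle the Lawrence–McCarty relation gives S = K_s·(1 + k_d·θ_c) / [θ_c·(Y·k − k_d) − 1] = 75.6 × (1 + 0.0629 × 14.4) / [14.4 × (0.658 × 7.32 − 0.0629) − 1] = 144.1 / 67.45 = 2.136 mg/L.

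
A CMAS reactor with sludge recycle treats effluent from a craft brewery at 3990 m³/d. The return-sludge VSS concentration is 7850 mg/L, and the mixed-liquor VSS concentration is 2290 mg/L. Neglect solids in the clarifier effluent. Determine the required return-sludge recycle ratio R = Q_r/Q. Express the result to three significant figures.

R = Q_r/Q = X/(X_r − X) = 2290 / (7850 − 2290) = 0.4119.

R ≈ 0.412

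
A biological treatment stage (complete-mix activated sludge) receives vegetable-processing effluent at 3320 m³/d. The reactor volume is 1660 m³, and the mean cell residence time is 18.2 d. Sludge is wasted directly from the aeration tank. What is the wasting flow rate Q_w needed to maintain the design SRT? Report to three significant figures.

With mixed-liquor wasting, θ_c = V/Q_w, so Q_w = V/θ_c = 1660/18.2 = 91.21 m³/d.

Q_w ≈ 91.2 m³/d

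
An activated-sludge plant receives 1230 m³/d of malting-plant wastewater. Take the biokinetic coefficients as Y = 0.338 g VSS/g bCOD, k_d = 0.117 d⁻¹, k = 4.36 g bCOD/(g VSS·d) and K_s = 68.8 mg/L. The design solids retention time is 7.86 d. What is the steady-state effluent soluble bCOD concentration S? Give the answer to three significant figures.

S ≈ 13.7 mg/L

From the Monod/SRT balance for a CMAS, S = K_s·(1+k_d θ_c)/[θ_c·(Y k − k_d) − 1] = 68.8 × (1 + 0.117 × 7.86) / [7.86 × (0.338 × 4.36 − 0.117) − 1] = 132.1 / 9.664 = 13.67 mg/L.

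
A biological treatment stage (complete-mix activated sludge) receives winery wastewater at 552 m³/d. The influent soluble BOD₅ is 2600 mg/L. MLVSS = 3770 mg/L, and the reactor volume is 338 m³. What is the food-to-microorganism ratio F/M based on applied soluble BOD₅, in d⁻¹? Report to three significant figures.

F/M ≈ 1.13 d⁻¹

Food-to-microorganism ratio F/M = Q S₀ / (V X) = 552 × 2600 / (338.0 × 3770) = 1.126 d⁻¹.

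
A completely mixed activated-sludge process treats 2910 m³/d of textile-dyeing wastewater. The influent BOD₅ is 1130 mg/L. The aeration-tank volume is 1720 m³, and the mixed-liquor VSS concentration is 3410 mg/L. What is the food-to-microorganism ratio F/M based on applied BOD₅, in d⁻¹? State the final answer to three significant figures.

F/M = applied load / biomass = Q·S₀/(V·X) = 2910 × 1130 / (1720 × 3410) = 0.5606 d⁻¹.

F/M ≈ 0.561 d⁻¹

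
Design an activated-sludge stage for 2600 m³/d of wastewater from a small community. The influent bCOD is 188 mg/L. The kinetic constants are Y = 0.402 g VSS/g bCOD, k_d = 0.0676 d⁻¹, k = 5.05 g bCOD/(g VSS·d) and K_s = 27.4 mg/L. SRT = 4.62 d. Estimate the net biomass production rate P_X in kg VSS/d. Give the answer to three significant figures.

For a completely mixed reactor with recycle the Lawrence–McCarty relation gives S = K_s·(1 + k_d·θ_c) / [θ_c·(Y·k − k_d) − 1] = 27.4 × (1 + 0.0676 × 4.62) / [4.62 × (0.402 × 5.05 − 0.0676) − 1] = 35.96 / 8.067 = 4.457 mg/L.
The observed yield is Y_obs = Y/(1 + k_d·θ_c) = 0.402 / (1 + 0.0676 × 4.62) = 0.402 / 1.312 = 0.3063 g VSS per g bCOD removed.
Q·(S₀ − S) = 2600 × (188 − 4.46) × 10⁻³ = 477.2 kg/d removed.
Biomass produced: P_X = Y_obs·Q·ΔS = 0.3063 × 477.2 ≈ 146.2 kg VSS/d.

P_X ≈ 146 kg VSS/d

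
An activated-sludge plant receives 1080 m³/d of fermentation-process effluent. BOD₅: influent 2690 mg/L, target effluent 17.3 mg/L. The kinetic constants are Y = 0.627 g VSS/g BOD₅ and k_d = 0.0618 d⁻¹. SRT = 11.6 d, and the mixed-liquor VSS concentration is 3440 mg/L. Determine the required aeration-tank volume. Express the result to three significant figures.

V ≈ 3550 m³

From the SRT design equation V = Y Q (S₀−S) θ_c / [X (1 + k_d θ_c)] = 0.627 × 1080 × (2690 − 17.3) × 11.6 / [3440 × (1 + 0.0618 × 11.6)] = 2.1×10^7 / 5906 = 3555 m³.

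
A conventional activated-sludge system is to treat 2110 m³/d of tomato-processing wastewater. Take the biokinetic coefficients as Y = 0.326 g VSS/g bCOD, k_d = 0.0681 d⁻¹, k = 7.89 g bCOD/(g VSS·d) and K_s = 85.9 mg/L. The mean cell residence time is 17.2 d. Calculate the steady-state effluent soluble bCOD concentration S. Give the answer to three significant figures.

For a completely mixed reactor with recycle the Lawrence–McCarty relation gives S = K_s·(1 + k_d·θ_c) / [θ_c·(Y·k − k_d) − 1] = 85.9 × (1 + 0.0681 × 17.2) / [17.2 × (0.326 × 7.89 − 0.0681) − 1] = 186.5 / 42.07 = 4.434 mg/L.

S ≈ 4.43 mg/L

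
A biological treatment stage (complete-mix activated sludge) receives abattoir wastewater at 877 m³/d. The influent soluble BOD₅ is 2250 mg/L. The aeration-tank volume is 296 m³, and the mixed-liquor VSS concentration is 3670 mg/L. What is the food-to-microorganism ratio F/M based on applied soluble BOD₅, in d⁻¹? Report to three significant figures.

Food-to-microorganism ratio F/M = Q S₀ / (V X) = 877 × 2250 / (296.0 × 3670) = 1.816 d⁻¹.

F/M ≈ 1.82 d⁻¹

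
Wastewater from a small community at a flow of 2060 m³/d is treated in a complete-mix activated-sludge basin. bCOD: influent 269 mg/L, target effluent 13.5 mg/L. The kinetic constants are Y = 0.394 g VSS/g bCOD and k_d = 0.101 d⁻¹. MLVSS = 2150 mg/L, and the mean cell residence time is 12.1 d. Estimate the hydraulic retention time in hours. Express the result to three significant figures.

Rearranging the biomass balance for a CMAS with decay, V = Y·Q·ΔS·θ_c / [X·(1+k_d θ_c)] = 0.394 × 2060 × (269 − 13.5) × 12.1 / [2150 × (1 + 0.101 × 12.1)] = 2.51×10^6 / 4778 = 525.2 m³.
HRT = V/Q = 525.2 m³ / 2060 m³·d⁻¹ = 0.2550 d × 24 = 6.119 h.

τ ≈ 6.12 h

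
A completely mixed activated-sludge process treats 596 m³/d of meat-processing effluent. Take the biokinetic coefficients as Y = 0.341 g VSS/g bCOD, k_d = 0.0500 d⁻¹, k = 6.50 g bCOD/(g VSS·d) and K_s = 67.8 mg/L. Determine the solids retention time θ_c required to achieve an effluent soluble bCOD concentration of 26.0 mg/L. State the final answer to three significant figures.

From 1/θ_c = Y·k·S/(K_s + S) − k_d: Y·k·S/(K_s+S) = 0.341 × 6.50 × 26.0 / (67.8 + 26.0) = 0.6144 d⁻¹.
Then 1/θ_c = μ − k_d = 0.6144 − 0.0500 = 0.5644 d⁻¹, giving θ_c = 1.772 d.

θ_c ≈ 1.77 d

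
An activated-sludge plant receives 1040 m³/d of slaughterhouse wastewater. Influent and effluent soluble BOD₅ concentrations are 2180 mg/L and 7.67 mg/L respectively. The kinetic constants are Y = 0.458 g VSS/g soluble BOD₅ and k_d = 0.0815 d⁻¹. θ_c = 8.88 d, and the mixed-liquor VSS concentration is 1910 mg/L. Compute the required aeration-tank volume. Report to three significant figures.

V ≈ 2790 m³

Rearranging the biomass balance for a CMAS with decay, V = Y·Q·ΔS·θ_c / [X·(1+k_d θ_c)] = 0.458 × 1040 × (2180 − 7.67) × 8.88 / [1910 × (1 + 0.0815 × 8.88)] = 9.19×10^6 / 3292 = 2791 m³.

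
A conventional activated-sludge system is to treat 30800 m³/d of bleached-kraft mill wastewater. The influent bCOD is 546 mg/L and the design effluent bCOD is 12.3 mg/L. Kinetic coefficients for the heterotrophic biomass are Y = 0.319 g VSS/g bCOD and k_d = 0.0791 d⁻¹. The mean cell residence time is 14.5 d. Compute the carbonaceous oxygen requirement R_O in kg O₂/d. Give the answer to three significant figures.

R_O ≈ 13000 kg O₂/d

Observed yield with endogenous decay: Y_obs = Y / (1 + k_d·θ_c) = 0.319 / (1 + 0.0791 × 14.5) = 0.319 / 2.147 = 0.1486 g VSS/g bCOD.
Q·(S₀ − S) = 30800 × (546 − 12.3) × 10⁻³ = 16438 kg/d removed.
Net sludge production P_X = 0.1486 × 16438 = 2442 kg VSS/d.
Carbonaceous O₂ demand = substrate oxidised − cell-mass equivalent = 16438 − 1.42 × 2442 = 12970 kg O₂/d.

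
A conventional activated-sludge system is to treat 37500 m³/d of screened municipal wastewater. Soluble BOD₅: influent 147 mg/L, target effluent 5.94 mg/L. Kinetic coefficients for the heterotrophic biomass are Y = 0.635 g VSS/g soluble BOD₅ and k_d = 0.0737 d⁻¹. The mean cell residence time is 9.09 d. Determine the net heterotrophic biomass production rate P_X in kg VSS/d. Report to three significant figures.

P_X ≈ 2010 kg VSS/d

Correct the yield for decay: Y_obs = Y/(1 + k_d θ_c) = 0.635 / (1 + 0.0737 × 9.09) = 0.635 / 1.670 = 0.3803.
ΔS = 147 − 5.94 = 141.1 mg/L, so the substrate removal rate is 37500 × 141.1/1000 = 5290 kg soluble BOD₅/d.
Net biomass production P_X = Y_obs × Q·(S₀ − S) = 0.3803 × 5290 = 2011 kg VSS/d.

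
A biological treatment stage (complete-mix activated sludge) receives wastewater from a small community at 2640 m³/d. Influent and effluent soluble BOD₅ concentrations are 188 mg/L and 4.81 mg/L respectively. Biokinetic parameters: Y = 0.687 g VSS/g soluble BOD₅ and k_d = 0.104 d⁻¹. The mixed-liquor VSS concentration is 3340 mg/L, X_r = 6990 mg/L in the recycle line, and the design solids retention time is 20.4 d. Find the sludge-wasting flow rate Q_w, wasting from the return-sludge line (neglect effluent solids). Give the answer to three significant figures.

Rearranging the biomass balance for a CMAS with decay, V = Y·Q·ΔS·θ_c / [X·(1+k_d θ_c)] = 0.687 × 2640 × (188 − 4.81) × 20.4 / [3340 × (1 + 0.104 × 20.4)] = 6.78×10^6 / 10426 = 650.1 m³.
Wasting from the return line (neglecting effluent solids): Q_w = V·X / (θ_c·X_r) = 650.1 × 3340 / (20.4 × 6990) = 15.23 m³/d.

Q_w ≈ 15.2 m³/d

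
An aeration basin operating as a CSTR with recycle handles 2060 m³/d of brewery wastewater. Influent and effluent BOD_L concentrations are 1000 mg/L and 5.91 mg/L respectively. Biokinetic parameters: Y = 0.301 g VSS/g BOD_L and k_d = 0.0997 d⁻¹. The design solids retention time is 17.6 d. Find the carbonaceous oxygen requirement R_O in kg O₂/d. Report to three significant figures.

Correct the yield for decay: Y_obs = Y/(1 + k_d θ_c) = 0.301 / (1 + 0.0997 × 17.6) = 0.301 / 2.755 = 0.1093.
Mass of BOD_L removed per day: Q(S₀ − S) = 2060 × 994.1 g/m³ = 2048 kg/d.
P_X = Y_obs·Q·(S₀ − S) = 0.1093 × 2048 = 223.8 kg VSS/d.
R_O = Q·ΔS − 1.42 P_X = 2048 − 317.7 = 1730 kg O₂/d.

R_O ≈ 1730 kg O₂/d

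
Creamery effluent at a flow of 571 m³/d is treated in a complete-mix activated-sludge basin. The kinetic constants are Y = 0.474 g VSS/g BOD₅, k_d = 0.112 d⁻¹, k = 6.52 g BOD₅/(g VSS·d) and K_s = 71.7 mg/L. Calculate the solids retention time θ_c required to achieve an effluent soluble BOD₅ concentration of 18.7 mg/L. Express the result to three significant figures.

From 1/θ_c = Y·k·S/(K_s + S) − k_d: Y·k·S/(K_s+S) = 0.474 × 6.52 × 18.7 / (71.7 + 18.7) = 0.6393 d⁻¹.
Then 1/θ_c = μ − k_d = 0.6393 − 0.112 = 0.5273 d⁻¹, giving θ_c = 1.896 d.

θ_c ≈ 1.90 d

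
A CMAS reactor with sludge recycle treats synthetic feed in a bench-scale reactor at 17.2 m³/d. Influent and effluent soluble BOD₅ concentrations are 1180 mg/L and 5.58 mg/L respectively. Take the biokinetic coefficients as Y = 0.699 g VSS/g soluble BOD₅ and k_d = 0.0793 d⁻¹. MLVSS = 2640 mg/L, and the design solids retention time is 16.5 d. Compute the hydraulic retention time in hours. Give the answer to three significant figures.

τ ≈ 53.3 h

Rearranging the biomass balance for a CMAS with decay, V = Y·Q·ΔS·θ_c / [X·(1+k_d θ_c)] = 0.699 × 17.2 × (1180 − 5.58) × 16.5 / [2640 × (1 + 0.0793 × 16.5)] = 2.33×10^5 / 6094 = 38.23 m³.
Hydraulic retention time τ = V/Q = 38.23 / 17.2 = 2.223 d = 53.34 h.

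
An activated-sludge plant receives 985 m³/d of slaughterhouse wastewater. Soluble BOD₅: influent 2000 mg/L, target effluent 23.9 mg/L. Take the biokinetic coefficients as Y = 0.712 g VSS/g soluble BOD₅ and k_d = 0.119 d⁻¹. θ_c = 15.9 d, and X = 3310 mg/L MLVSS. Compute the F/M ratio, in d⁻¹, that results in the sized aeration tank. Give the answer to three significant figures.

F/M ≈ 0.259 d⁻¹

Rearranging the biomass balance for a CMAS with decay, V = Y·Q·ΔS·θ_c / [X·(1+k_d θ_c)] = 0.712 × 985 × (2000 − 23.9) × 15.9 / [3310 × (1 + 0.119 × 15.9)] = 2.2×10^7 / 9573 = 2302 m³.
F/M = Q·S₀ / (V·X) = 985 × 2000 / (2302 × 3310) = 0.2586 g soluble BOD₅·(g VSS·d)⁻¹.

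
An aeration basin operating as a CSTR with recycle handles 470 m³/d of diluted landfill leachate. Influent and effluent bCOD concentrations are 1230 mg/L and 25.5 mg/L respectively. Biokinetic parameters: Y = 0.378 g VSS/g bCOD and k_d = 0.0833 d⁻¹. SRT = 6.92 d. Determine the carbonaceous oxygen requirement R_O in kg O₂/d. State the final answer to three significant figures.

R_O ≈ 373 kg O₂/d

The observed yield is Y_obs = Y/(1 + k_d·θ_c) = 0.378 / (1 + 0.0833 × 6.92) = 0.378 / 1.576 = 0.2398 g VSS per g bCOD removed.
ΔS = 1230 − 25.5 = 1204 mg/L, so the substrate removal rate is 470 × 1204/1000 = 566.1 kg bCOD/d.
Net sludge production P_X = 0.2398 × 566.1 = 135.7 kg VSS/d.
R_O = Q·ΔS − 1.42 P_X = 566.1 − 192.8 = 373.4 kg O₂/d.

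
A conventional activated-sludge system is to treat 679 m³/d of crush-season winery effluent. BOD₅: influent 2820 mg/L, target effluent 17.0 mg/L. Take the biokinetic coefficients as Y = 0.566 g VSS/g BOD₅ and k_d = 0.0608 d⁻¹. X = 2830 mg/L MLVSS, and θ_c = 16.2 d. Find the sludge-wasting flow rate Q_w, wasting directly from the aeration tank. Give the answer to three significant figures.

Rearranging the biomass balance for a CMAS with decay, V = Y·Q·ΔS·θ_c / [X·(1+k_d θ_c)] = 0.566 × 679 × (2820 − 17.0) × 16.2 / [2830 × (1 + 0.0608 × 16.2)] = 1.75×10^7 / 5617 = 3107 m³.
With mixed-liquor wasting, θ_c = V/Q_w, so Q_w = V/θ_c = 3107/16.2 = 191.8 m³/d.

Q_w ≈ 192 m³/d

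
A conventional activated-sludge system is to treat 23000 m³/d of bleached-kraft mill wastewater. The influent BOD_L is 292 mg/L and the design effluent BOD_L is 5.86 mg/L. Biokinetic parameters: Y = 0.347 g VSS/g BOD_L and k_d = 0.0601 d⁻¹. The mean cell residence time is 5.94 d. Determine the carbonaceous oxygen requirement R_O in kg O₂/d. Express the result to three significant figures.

The observed yield is Y_obs = Y/(1 + k_d·θ_c) = 0.347 / (1 + 0.0601 × 5.94) = 0.347 / 1.357 = 0.2557 g VSS per g BOD_L removed.
Q·(S₀ − S) = 23000 × (292 − 5.86) × 10⁻³ = 6581 kg/d removed.
Biomass synthesised: P_X = Y_obs × 6581 = 1683 kg VSS/d.
R_O = Q·ΔS − 1.42 P_X = 6581 − 2390 = 4192 kg O₂/d.

R_O ≈ 4190 kg O₂/d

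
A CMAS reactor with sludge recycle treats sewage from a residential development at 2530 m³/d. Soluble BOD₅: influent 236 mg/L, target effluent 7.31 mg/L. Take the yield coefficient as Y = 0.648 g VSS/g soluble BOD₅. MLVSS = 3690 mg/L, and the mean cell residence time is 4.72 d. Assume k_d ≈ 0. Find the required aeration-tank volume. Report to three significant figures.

V ≈ 480 m³

V·X = Y·Q·ΔS·θ_c gives V = 0.648 × 2530 × (236 − 7.31) × 4.72 / 3690 = 479.6 m³.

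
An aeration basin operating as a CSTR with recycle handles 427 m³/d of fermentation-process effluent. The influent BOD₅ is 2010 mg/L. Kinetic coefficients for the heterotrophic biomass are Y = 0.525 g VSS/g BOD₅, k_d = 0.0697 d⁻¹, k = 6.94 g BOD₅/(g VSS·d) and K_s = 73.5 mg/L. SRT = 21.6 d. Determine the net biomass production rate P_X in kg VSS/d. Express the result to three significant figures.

P_X ≈ 180 kg VSS/d

Effluent substrate depends only on kinetics and SRT: S = K_s(1 + k_d θ_c) / [θ_c(Yk − k_d) − 1] = 73.5 × (1 + 0.0697 × 21.6) / [21.6 × (0.525 × 6.94 − 0.0697) − 1] = 184.2 / 76.19 = 2.417 mg/L.
Correct the yield for decay: Y_obs = Y/(1 + k_d θ_c) = 0.525 / (1 + 0.0697 × 21.6) = 0.525 / 2.506 = 0.2095.
Q·(S₀ − S) = 427 × (2010 − 2.42) × 10⁻³ = 857.2 kg/d removed.
P_X = Y_obs · Q(S₀ − S) = 0.2095 × 857.2 = 179.6 kg VSS/d.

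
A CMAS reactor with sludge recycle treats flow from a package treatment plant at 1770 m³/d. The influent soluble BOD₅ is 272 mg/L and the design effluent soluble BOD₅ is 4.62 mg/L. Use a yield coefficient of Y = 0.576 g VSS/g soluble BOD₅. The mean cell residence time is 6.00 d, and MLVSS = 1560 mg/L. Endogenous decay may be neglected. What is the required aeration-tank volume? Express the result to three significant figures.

V ≈ 1050 m³

With k_d = 0 the design equation reduces to V = Y Q (S₀−S) θ_c / X = 0.576 × 1770 × (272 − 4.62) × 6.00 / 1560 = 1048 m³.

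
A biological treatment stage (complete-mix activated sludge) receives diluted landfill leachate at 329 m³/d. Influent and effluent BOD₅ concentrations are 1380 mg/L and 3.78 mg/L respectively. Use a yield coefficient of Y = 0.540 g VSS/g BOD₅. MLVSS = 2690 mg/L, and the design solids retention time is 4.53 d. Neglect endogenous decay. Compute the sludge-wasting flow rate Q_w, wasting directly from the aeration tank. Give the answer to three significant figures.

V·X = Y·Q·ΔS·θ_c gives V = 0.540 × 329 × (1380 − 3.78) × 4.53 / 2690 = 411.7 m³.
Wasting from the aeration tank: Q_w = V / θ_c = 411.7 / 4.53 = 90.89 m³/d.

Q_w ≈ 90.9 m³/d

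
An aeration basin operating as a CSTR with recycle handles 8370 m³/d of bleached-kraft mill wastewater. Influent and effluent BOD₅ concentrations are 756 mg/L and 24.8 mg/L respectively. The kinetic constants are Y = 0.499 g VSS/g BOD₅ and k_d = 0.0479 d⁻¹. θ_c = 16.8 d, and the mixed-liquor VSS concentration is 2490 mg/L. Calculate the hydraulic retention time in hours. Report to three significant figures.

Rearranging the biomass balance for a CMAS with decay, V = Y·Q·ΔS·θ_c / [X·(1+k_d θ_c)] = 0.499 × 8370 × (756 − 24.8) × 16.8 / [2490 × (1 + 0.0479 × 16.8)] = 5.13×10^7 / 4494 = 11417 m³.
Hydraulic retention time τ = V/Q = 11417 / 8370 = 1.364 d = 32.74 h.

τ ≈ 32.7 h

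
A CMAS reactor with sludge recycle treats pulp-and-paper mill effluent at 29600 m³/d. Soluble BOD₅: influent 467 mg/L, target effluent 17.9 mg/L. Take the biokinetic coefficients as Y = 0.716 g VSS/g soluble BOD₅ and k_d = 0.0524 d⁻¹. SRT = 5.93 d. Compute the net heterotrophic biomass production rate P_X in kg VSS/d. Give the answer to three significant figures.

Observed yield with endogenous decay: Y_obs = Y / (1 + k_d·θ_c) = 0.716 / (1 + 0.0524 × 5.93) = 0.716 / 1.311 = 0.5463 g VSS/g soluble BOD₅.
Substrate removed = Q·(S₀ − S) = 29600 m³/d × (467 − 17.9) g/m³ = 1.33×10^7 g/d = 13293 kg/d.
P_X = Y_obs · Q(S₀ − S) = 0.5463 × 13293 = 7262 kg VSS/d.

P_X ≈ 7260 kg VSS/d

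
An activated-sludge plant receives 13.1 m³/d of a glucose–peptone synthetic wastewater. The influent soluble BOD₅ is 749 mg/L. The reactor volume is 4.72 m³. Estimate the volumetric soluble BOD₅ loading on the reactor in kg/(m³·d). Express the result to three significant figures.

Applied soluble BOD₅ load per unit volume = Q·S₀/V = (13.1 × 749/1000)/4.720 = 2.079 kg soluble BOD₅·m⁻³·d⁻¹.

L_v ≈ 2.08 kg soluble BOD₅/(m³·d)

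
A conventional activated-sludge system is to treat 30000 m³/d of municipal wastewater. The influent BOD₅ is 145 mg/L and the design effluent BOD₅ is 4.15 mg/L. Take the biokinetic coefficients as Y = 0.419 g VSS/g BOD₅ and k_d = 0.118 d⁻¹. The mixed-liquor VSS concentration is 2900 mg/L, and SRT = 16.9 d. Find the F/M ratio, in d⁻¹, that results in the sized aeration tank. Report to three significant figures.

From the SRT design equation V = Y Q (S₀−S) θ_c / [X (1 + k_d θ_c)] = 0.419 × 30000 × (145 − 4.15) × 16.9 / [2900 × (1 + 0.118 × 16.9)] = 2.99×10^7 / 8683 = 3446 m³.
F/M = Q·S₀ / (V·X) = 30000 × 145 / (3446 × 2900) = 0.4353 g BOD₅·(g VSS·d)⁻¹.

F/M ≈ 0.435 d⁻¹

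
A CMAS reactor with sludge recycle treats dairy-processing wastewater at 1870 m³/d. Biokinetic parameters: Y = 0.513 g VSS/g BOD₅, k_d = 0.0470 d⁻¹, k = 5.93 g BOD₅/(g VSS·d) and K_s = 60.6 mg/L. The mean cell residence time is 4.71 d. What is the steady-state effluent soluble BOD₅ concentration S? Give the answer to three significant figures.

From the Monod/SRT balance for a CMAS, S = K_s·(1+k_d θ_c)/[θ_c·(Y k − k_d) − 1] = 60.6 × (1 + 0.0470 × 4.71) / [4.71 × (0.513 × 5.93 − 0.0470) − 1] = 74.02 / 13.11 = 5.647 mg/L.

S ≈ 5.65 mg/L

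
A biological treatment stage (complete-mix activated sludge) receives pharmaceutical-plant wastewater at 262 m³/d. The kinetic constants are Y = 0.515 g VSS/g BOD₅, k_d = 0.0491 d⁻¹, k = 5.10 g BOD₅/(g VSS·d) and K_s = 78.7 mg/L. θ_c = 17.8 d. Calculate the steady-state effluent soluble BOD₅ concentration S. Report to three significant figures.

S ≈ 3.29 mg/L

Effluent substrate depends only on kinetics and SRT: S = K_s(1 + k_d θ_c) / [θ_c(Yk − k_d) − 1] = 78.7 × (1 + 0.0491 × 17.8) / [17.8 × (0.515 × 5.10 − 0.0491) − 1] = 147.5 / 44.88 = 3.286 mg/L.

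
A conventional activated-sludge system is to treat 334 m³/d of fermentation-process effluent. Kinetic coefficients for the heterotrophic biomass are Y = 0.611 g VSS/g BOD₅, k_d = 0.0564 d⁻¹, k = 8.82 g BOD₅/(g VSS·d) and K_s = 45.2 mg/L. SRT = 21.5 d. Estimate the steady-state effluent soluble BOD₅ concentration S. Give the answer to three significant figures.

S ≈ 0.880 mg/L

From the Monod/SRT balance for a CMAS, S = K_s·(1+k_d θ_c)/[θ_c·(Y k − k_d) − 1] = 45.2 × (1 + 0.0564 × 21.5) / [21.5 × (0.611 × 8.82 − 0.0564) − 1] = 100.0 / 113.7 = 0.8800 mg/L.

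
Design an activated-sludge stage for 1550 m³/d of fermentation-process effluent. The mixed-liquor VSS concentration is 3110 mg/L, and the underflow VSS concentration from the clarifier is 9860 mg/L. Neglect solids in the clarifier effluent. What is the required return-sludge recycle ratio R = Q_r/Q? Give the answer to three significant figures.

R ≈ 0.461

Solids balance on the clarifier gives (1+R)X = R·X_r, so R = X/(X_r − X) = 3110 / (9860 − 3110) = 0.4607.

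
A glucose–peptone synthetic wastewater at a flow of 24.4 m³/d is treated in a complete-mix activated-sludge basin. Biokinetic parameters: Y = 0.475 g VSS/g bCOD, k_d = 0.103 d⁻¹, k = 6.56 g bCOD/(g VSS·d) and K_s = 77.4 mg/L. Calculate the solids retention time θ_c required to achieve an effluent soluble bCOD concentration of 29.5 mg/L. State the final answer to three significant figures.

At the target effluent, Y k S/(K_s+S) = 0.475×6.56×29.5/106.9 = 0.8599 d⁻¹.
Then 1/θ_c = μ − k_d = 0.8599 − 0.103 = 0.7569 d⁻¹, giving θ_c = 1.321 d.

θ_c ≈ 1.32 d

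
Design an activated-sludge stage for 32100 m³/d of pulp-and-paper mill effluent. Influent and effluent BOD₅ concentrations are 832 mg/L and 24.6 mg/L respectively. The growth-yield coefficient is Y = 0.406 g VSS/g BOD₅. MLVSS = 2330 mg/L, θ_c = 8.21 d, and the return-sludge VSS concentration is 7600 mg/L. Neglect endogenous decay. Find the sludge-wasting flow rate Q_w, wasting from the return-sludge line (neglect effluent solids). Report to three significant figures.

Biomass mass balance (decay neglected): V·X = Y·Q·(S₀ − S)·θ_c, so V = 0.406 × 32100 × (832 − 24.6) × 8.21 / 2330 = 37077 m³.
Q_w = (V·X)/(θ_c X_r) = 37077 × 2330 / (8.21 × 7600) = 1385 m³/d.

Q_w ≈ 1380 m³/d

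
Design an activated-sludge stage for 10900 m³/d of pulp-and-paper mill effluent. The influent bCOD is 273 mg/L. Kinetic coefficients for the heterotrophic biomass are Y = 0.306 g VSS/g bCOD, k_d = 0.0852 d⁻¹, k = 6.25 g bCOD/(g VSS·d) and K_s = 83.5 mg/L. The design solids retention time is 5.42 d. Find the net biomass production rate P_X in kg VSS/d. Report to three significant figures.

From the Monod/SRT balance for a CMAS, S = K_s·(1+k_d θ_c)/[θ_c·(Y k − k_d) − 1] = 83.5 × (1 + 0.0852 × 5.42) / [5.42 × (0.306 × 6.25 − 0.0852) − 1] = 122.1 / 8.904 = 13.71 mg/L.
The observed yield is Y_obs = Y/(1 + k_d·θ_c) = 0.306 / (1 + 0.0852 × 5.42) = 0.306 / 1.462 = 0.2093 g VSS per g bCOD removed.
ΔS = 273 − 13.7 = 259.3 mg/L, so the substrate removal rate is 10900 × 259.3/1000 = 2826 kg bCOD/d.
Biomass produced: P_X = Y_obs·Q·ΔS = 0.2093 × 2826 ≈ 591.7 kg VSS/d.

P_X ≈ 592 kg VSS/d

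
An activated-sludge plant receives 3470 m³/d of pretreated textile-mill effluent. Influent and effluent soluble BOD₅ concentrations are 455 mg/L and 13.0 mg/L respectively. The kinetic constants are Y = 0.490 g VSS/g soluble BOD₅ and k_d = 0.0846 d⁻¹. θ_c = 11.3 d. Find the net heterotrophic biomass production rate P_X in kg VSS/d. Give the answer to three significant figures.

P_X ≈ 384 kg VSS/d

The observed yield is Y_obs = Y/(1 + k_d·θ_c) = 0.490 / (1 + 0.0846 × 11.3) = 0.490 / 1.956 = 0.2505 g VSS per g soluble BOD₅ removed.
Substrate removed = Q·(S₀ − S) = 3470 m³/d × (455 − 13.0) g/m³ = 1.53×10^6 g/d = 1534 kg/d.
Net biomass production P_X = Y_obs × Q·(S₀ − S) = 0.2505 × 1534 = 384.2 kg VSS/d.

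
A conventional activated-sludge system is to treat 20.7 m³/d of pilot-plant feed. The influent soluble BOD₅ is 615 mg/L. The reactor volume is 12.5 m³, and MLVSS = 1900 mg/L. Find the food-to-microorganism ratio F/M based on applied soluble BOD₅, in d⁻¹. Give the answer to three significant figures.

F/M = Q·S₀ / (V·X) = 20.7 × 615 / (12.50 × 1900) = 0.5360 g soluble BOD₅·(g VSS·d)⁻¹.

F/M ≈ 0.536 d⁻¹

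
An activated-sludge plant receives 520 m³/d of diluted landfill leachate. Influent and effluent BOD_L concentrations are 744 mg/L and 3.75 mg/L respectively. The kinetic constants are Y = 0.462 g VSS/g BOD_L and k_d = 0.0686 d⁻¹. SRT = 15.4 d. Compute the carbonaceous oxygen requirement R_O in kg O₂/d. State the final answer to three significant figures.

R_O ≈ 262 kg O₂/d

Observed yield with endogenous decay: Y_obs = Y / (1 + k_d·θ_c) = 0.462 / (1 + 0.0686 × 15.4) = 0.462 / 2.056 = 0.2247 g VSS/g BOD_L.
Mass of BOD_L removed per day: Q(S₀ − S) = 520 × 740.2 g/m³ = 384.9 kg/d.
Net sludge production P_X = 0.2247 × 384.9 = 86.48 kg VSS/d.
Carbonaceous O₂ demand = substrate oxidised − cell-mass equivalent = 384.9 − 1.42 × 86.48 = 262.1 kg O₂/d.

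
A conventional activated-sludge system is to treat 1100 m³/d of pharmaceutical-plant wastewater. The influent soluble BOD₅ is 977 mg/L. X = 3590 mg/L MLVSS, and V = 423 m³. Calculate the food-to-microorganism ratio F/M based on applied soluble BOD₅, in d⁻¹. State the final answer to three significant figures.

F/M = applied load / biomass = Q·S₀/(V·X) = 1100 × 977 / (423.0 × 3590) = 0.7077 d⁻¹.

F/M ≈ 0.708 d⁻¹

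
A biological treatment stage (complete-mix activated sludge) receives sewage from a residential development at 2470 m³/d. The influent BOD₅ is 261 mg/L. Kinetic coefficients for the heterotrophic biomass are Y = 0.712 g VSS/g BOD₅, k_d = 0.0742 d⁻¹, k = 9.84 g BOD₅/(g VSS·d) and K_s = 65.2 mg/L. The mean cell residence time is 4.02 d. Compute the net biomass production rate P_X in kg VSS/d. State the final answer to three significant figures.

Effluent substrate depends only on kinetics and SRT: S = K_s(1 + k_d θ_c) / [θ_c(Yk − k_d) − 1] = 65.2 × (1 + 0.0742 × 4.02) / [4.02 × (0.712 × 9.84 − 0.0742) − 1] = 84.65 / 26.87 = 3.151 mg/L.
Y_obs = Y / (1 + k_d θ_c) = 0.712 / (1 + 0.0742 × 4.02) = 0.712 / 1.298 = 0.5484.
Mass of BOD₅ removed per day: Q(S₀ − S) = 2470 × 257.9 g/m³ = 636.9 kg/d.
Biomass produced: P_X = Y_obs·Q·ΔS = 0.5484 × 636.9 ≈ 349.3 kg VSS/d.

P_X ≈ 349 kg VSS/d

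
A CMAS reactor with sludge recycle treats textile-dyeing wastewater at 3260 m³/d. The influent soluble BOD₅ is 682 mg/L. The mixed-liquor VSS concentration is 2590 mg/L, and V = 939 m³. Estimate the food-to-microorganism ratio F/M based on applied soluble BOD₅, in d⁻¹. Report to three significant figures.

Food-to-microorganism ratio F/M = Q S₀ / (V X) = 3260 × 682 / (939.0 × 2590) = 0.9142 d⁻¹.

F/M ≈ 0.914 d⁻¹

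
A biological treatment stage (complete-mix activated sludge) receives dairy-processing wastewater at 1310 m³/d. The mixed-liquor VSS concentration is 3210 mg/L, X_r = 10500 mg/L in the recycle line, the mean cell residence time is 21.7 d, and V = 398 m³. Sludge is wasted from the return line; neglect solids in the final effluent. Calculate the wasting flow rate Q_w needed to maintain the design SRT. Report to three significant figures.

Q_w ≈ 5.61 m³/d

Wasting from the return line (neglecting effluent solids): Q_w = V·X / (θ_c·X_r) = 398.0 × 3210 / (21.7 × 10500) = 5.607 m³/d.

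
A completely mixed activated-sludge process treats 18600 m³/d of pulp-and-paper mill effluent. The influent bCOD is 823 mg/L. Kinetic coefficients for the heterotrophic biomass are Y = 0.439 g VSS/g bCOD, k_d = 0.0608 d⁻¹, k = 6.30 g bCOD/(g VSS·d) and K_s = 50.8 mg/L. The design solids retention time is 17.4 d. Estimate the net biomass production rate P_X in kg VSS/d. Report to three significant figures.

Effluent substrate depends only on kinetics and SRT: S = K_s(1 + k_d θ_c) / [θ_c(Yk − k_d) − 1] = 50.8 × (1 + 0.0608 × 17.4) / [17.4 × (0.439 × 6.30 − 0.0608) − 1] = 104.5 / 46.07 = 2.269 mg/L.
Y_obs = Y / (1 + k_d θ_c) = 0.439 / (1 + 0.0608 × 17.4) = 0.439 / 2.058 = 0.2133.
Mass of bCOD removed per day: Q(S₀ − S) = 18600 × 820.7 g/m³ = 15266 kg/d.
Net biomass production P_X = Y_obs × Q·(S₀ − S) = 0.2133 × 15266 = 3256 kg VSS/d.

P_X ≈ 3260 kg VSS/d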